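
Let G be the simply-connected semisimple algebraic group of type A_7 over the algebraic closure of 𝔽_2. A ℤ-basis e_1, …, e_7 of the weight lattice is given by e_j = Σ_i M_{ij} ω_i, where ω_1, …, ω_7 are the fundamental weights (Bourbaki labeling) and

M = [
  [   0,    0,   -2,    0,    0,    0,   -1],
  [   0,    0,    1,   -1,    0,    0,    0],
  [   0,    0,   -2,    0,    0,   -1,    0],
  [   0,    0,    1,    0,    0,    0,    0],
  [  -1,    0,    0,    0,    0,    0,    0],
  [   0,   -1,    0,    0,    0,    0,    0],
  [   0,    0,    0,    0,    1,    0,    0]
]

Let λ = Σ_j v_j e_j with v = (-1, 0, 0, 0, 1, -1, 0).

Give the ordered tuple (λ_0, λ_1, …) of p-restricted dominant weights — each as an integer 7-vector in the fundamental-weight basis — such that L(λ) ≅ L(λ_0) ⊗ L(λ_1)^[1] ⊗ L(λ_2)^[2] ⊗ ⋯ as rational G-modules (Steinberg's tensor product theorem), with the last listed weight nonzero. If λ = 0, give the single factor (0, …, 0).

Compute c_i = Σ_j M_{ij} v_j with v = (-1, 0, 0, 0, 1, -1, 0):
  c_1 = (0)·(-1) + 0·0 + (-2)·(0) + 0·0 + 0·1 + (0)·(-1) + (-1)·(0) = 0
  c_2 = (0)·(-1) + 0·0 + 1·0 + (-1)·(0) + 0·1 + (0)·(-1) + 0·0 = 0
  c_3 = (0)·(-1) + 0·0 + (-2)·(0) + 0·0 + 0·1 + (-1)·(-1) + 0·0 = 1
  c_4 = (0)·(-1) + 0·0 + 1·0 + 0·0 + 0·1 + (0)·(-1) + 0·0 = 0
  c_5 = (-1)·(-1) + 0·0 + 0·0 + 0·0 + 0·1 + (0)·(-1) + 0·0 = 1
  c_6 = (0)·(-1) + (-1)·(0) + 0·0 + 0·0 + 0·1 + (0)·(-1) + 0·0 = 0
  c_7 = (0)·(-1) + 0·0 + 0·0 + 0·0 + 1·1 + (0)·(-1) + 0·0 = 1
Expand coordinatewise in base 2:
  c_1 = 0
  c_2 = 0
  c_3 = 1 = 1·2^0
  c_4 = 0
  c_5 = 1 = 1·2^0
  c_6 = 0
  c_7 = 1 = 1·2^0
Factor λ_0 = (0, 0, 1, 0, 1, 0, 1)

((0, 0, 1, 0, 1, 0, 1),)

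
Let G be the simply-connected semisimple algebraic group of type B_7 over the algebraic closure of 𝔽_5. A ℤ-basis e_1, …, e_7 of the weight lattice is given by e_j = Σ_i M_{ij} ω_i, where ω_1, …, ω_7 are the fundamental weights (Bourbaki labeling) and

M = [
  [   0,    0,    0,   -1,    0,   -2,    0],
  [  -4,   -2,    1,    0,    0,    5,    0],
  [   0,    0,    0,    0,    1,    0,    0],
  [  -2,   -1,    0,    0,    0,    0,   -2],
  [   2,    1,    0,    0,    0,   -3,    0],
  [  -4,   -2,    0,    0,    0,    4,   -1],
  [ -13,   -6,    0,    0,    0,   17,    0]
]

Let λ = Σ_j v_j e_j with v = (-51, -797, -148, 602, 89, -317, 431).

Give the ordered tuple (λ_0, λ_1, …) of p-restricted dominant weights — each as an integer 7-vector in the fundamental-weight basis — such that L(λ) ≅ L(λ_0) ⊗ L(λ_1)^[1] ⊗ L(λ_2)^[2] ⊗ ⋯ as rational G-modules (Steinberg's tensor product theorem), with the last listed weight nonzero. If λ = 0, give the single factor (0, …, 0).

((2, 0, 4, 2, 2, 4, 1), (1, 3, 2, 2, 0, 4, 1), (1, 2, 3, 1, 2, 3, 2))

Change of basis e → ω: c = M·v where v = (-51, -797, -148, 602, 89, -317, 431):
  c_1 = (0)·(-51) + (0)·(-797) + (0)·(-148) + (-1)·(602) + (0)·(89) + (-2)·(-317) + (0)·(431) = 32
  c_2 = (-4)·(-51) + (-2)·(-797) + (1)·(-148) + (0)·(602) + (0)·(89) + (5)·(-317) + (0)·(431) = 65
  c_3 = (0)·(-51) + (0)·(-797) + (0)·(-148) + (0)·(602) + (1)·(89) + (0)·(-317) + (0)·(431) = 89
  c_4 = (-2)·(-51) + (-1)·(-797) + (0)·(-148) + (0)·(602) + (0)·(89) + (0)·(-317) + (-2)·(431) = 37
  c_5 = (2)·(-51) + (1)·(-797) + (0)·(-148) + (0)·(602) + (0)·(89) + (-3)·(-317) + (0)·(431) = 52
  c_6 = (-4)·(-51) + (-2)·(-797) + (0)·(-148) + (0)·(602) + (0)·(89) + (4)·(-317) + (-1)·(431) = 99
  c_7 = (-13)·(-51) + (-6)·(-797) + (0)·(-148) + (0)·(602) + (0)·(89) + (17)·(-317) + (0)·(431) = 56
Writing each c_i in base p = 5:
  c_1 = 32 = 2·5^0 + 1·5^1 + 1·5^2
  c_2 = 65 = 0·5^0 + 3·5^1 + 2·5^2
  c_3 = 89 = 4·5^0 + 2·5^1 + 3·5^2
  c_4 = 37 = 2·5^0 + 2·5^1 + 1·5^2
  c_5 = 52 = 2·5^0 + 0·5^1 + 2·5^2
  c_6 = 99 = 4·5^0 + 4·5^1 + 3·5^2
  c_7 = 56 = 1·5^0 + 1·5^1 + 2·5^2
Factor λ_0 = (2, 0, 4, 2, 2, 4, 1)
Factor λ_1 = (1, 3, 2, 2, 0, 4, 1)
Factor λ_2 = (1, 2, 3, 1, 2, 3, 2)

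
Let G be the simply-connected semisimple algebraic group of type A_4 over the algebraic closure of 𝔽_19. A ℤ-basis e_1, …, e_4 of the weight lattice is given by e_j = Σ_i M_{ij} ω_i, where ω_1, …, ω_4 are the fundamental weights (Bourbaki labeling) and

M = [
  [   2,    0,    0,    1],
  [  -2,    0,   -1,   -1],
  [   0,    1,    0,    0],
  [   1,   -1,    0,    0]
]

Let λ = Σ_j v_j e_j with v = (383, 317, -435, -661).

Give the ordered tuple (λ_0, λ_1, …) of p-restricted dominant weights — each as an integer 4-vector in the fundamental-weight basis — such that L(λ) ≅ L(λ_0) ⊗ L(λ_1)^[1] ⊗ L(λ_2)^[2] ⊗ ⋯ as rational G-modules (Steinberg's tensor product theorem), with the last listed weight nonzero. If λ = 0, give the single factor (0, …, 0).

In the fundamental-weight basis, λ has coordinates c = M·v (v = (383, 317, -435, -661)):
  c_1 = 2*383 + 0*317 + 0*-435 + 1*-661 = 105
  c_2 = -2*383 + 0*317 + -1*-435 + -1*-661 = 330
  c_3 = 0*383 + 1*317 + 0*-435 + 0*-661 = 317
  c_4 = 1*383 + -1*317 + 0*-435 + 0*-661 = 66
Base-19 expansion of each c_i:
  c_1 = 105 = 10·19^0 + 5·19^1
  c_2 = 330 = 7·19^0 + 17·19^1
  c_3 = 317 = 13·19^0 + 16·19^1
  c_4 = 66 = 9·19^0 + 3·19^1
Factor λ_0 = (10, 7, 13, 9)
Factor λ_1 = (5, 17, 16, 3)

((10, 7, 13, 9), (5, 17, 16, 3))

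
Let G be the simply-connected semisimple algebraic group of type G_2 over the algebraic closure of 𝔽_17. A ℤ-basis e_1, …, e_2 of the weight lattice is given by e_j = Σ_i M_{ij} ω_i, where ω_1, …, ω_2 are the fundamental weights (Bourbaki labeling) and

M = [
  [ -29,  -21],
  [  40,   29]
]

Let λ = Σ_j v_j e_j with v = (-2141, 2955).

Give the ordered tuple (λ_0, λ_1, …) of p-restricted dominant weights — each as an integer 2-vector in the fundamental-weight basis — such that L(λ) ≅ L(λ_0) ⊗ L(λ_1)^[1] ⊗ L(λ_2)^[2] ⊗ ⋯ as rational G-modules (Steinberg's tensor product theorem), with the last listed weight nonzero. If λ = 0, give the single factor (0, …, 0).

((0, 4), (2, 3))

In the fundamental-weight basis, λ has coordinates c = M·v (v = (-2141, 2955)):
  c_1 = (-29)·(-2141) + (-21)·(2955) = 34
  c_2 = (40)·(-2141) + 29·2955 = 55
Base-17 expansion of each c_i:
  c_1 = 34 = 0·17^0 + 2·17^1
  c_2 = 55 = 4·17^0 + 3·17^1
λ_0 = (0, 4)
λ_1 = (2, 3)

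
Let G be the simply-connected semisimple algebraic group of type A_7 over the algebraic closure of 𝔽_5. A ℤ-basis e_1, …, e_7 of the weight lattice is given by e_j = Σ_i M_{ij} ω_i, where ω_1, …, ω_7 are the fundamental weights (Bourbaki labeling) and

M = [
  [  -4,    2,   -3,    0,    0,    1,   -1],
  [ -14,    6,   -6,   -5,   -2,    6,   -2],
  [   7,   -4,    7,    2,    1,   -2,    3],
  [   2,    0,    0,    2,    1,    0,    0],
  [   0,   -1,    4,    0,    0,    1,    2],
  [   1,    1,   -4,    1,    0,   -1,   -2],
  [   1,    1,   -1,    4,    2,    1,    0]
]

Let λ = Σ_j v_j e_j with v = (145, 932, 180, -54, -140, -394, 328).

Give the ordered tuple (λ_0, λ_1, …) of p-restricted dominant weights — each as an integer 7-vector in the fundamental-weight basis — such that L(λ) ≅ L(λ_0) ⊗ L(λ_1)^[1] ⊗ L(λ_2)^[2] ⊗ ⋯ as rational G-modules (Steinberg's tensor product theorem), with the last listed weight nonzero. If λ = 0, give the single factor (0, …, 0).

((2, 2, 1, 2, 0, 1, 2), (4, 2, 4, 3, 0, 3, 1), (0, 0, 2, 1, 2, 1, 0))

In the fundamental-weight basis, λ has coordinates c = M·v (v = (145, 932, 180, -54, -140, -394, 328)):
  c_1 = -4*145 + 2*932 + -3*180 + 0*-54 + 0*-140 + 1*-394 + -1*328 = 22
  c_2 = -14*145 + 6*932 + -6*180 + -5*-54 + -2*-140 + 6*-394 + -2*328 = 12
  c_3 = 7*145 + -4*932 + 7*180 + 2*-54 + 1*-140 + -2*-394 + 3*328 = 71
  c_4 = 2*145 + 0*932 + 0*180 + 2*-54 + 1*-140 + 0*-394 + 0*328 = 42
  c_5 = 0*145 + -1*932 + 4*180 + 0*-54 + 0*-140 + 1*-394 + 2*328 = 50
  c_6 = 1*145 + 1*932 + -4*180 + 1*-54 + 0*-140 + -1*-394 + -2*328 = 41
  c_7 = 1*145 + 1*932 + -1*180 + 4*-54 + 2*-140 + 1*-394 + 0*328 = 7
p = 5; digits c_i = Σ_j d_{ij}·5^j, 0 ≤ d_{ij} < 5:
  c_1 = 22 = 2·5^0 + 4·5^1
  c_2 = 12 = 2·5^0 + 2·5^1
  c_3 = 71 = 1·5^0 + 4·5^1 + 2·5^2
  c_4 = 42 = 2·5^0 + 3·5^1 + 1·5^2
  c_5 = 50 = 0·5^0 + 0·5^1 + 2·5^2
  c_6 = 41 = 1·5^0 + 3·5^1 + 1·5^2
  c_7 = 7 = 2·5^0 + 1·5^1
λ_0 = (2, 2, 1, 2, 0, 1, 2)
λ_1 = (4, 2, 4, 3, 0, 3, 1)
λ_2 = (0, 0, 2, 1, 2, 1, 0)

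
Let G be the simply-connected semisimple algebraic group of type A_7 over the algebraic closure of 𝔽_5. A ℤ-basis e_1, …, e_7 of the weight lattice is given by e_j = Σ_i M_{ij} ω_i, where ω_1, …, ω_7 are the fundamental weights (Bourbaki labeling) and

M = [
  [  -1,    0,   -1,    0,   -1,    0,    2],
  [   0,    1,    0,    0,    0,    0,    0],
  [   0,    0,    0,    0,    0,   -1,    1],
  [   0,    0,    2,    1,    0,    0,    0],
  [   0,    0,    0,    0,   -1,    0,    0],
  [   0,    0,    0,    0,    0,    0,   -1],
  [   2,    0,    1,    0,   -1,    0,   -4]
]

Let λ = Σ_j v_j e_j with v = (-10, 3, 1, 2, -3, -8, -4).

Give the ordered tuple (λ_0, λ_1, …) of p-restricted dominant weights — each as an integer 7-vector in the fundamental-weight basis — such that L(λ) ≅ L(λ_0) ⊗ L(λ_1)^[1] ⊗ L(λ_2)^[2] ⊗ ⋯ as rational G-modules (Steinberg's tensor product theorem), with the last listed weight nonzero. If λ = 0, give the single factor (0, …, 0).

((4, 3, 4, 4, 3, 4, 0),)

In the fundamental-weight basis, λ has coordinates c = M·v (v = (-10, 3, 1, 2, -3, -8, -4)):
  c_1 = (-1)·(-10) + 0·3 + (-1)·(1) + 0·2 + (-1)·(-3) + (0)·(-8) + (2)·(-4) = 4
  c_2 = (0)·(-10) + 1·3 + 0·1 + 0·2 + (0)·(-3) + (0)·(-8) + (0)·(-4) = 3
  c_3 = (0)·(-10) + 0·3 + 0·1 + 0·2 + (0)·(-3) + (-1)·(-8) + (1)·(-4) = 4
  c_4 = (0)·(-10) + 0·3 + 2·1 + 1·2 + (0)·(-3) + (0)·(-8) + (0)·(-4) = 4
  c_5 = (0)·(-10) + 0·3 + 0·1 + 0·2 + (-1)·(-3) + (0)·(-8) + (0)·(-4) = 3
  c_6 = (0)·(-10) + 0·3 + 0·1 + 0·2 + (0)·(-3) + (0)·(-8) + (-1)·(-4) = 4
  c_7 = (2)·(-10) + 0·3 + 1·1 + 0·2 + (-1)·(-3) + (0)·(-8) + (-4)·(-4) = 0
Writing each c_i in base p = 5:
  c_1 = 4 = 4·5^0
  c_2 = 3 = 3·5^0
  c_3 = 4 = 4·5^0
  c_4 = 4 = 4·5^0
  c_5 = 3 = 3·5^0
  c_6 = 4 = 4·5^0
  c_7 = 0
Factor λ_0 = (4, 3, 4, 4, 3, 4, 0)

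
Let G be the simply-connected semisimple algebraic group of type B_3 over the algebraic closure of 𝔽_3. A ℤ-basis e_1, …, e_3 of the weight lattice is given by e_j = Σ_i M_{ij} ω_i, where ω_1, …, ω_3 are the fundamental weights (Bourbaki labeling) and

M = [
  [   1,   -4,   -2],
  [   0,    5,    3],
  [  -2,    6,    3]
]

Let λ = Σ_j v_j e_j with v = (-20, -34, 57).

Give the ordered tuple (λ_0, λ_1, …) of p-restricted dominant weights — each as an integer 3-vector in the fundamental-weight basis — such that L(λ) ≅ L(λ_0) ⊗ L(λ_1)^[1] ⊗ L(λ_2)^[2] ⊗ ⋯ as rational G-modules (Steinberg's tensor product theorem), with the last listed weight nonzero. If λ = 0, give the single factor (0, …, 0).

((2, 1, 1), (0, 0, 2))

Change of basis e → ω: c = M·v where v = (-20, -34, 57):
  c_1 = (1)·(-20) + (-4)·(-34) + (-2)·(57) = 2
  c_2 = (0)·(-20) + (5)·(-34) + 3·57 = 1
  c_3 = (-2)·(-20) + (6)·(-34) + 3·57 = 7
Base-3 expansion of each c_i:
  c_1 = 2 = 2·3^0
  c_2 = 1 = 1·3^0
  c_3 = 7 = 1·3^0 + 2·3^1
p-restricted factor λ_0 = (2, 1, 1)
p-restricted factor λ_1 = (0, 0, 2)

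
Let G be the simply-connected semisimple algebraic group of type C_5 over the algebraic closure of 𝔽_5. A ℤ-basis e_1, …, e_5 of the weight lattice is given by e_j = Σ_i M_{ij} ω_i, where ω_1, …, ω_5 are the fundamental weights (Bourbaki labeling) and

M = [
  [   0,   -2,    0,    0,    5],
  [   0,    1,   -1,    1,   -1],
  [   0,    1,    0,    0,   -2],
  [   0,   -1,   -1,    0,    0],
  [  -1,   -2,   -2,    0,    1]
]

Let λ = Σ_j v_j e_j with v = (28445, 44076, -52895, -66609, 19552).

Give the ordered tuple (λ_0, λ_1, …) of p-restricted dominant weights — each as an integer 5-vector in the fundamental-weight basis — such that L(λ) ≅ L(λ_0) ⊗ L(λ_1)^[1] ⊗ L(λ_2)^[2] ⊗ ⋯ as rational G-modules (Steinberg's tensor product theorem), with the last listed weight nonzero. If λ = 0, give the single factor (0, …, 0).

((3, 0, 2, 4, 0), (1, 2, 4, 3, 4), (4, 2, 3, 2, 4), (1, 1, 4, 0, 4), (0, 2, 2, 4, 3), (3, 3, 1, 2, 2))

ω-coordinates c = M·v, v = (28445, 44076, -52895, -66609, 19552):
  c_1 = 0·28445 + (-2)·(44076) + (0)·(-52895) + (0)·(-66609) + 5·19552 = 9608
  c_2 = 0·28445 + 1·44076 + (-1)·(-52895) + (1)·(-66609) + (-1)·(19552) = 10810
  c_3 = 0·28445 + 1·44076 + (0)·(-52895) + (0)·(-66609) + (-2)·(19552) = 4972
  c_4 = 0·28445 + (-1)·(44076) + (-1)·(-52895) + (0)·(-66609) + 0·19552 = 8819
  c_5 = (-1)·(28445) + (-2)·(44076) + (-2)·(-52895) + (0)·(-66609) + 1·19552 = 8745
Writing each c_i in base p = 5:
  c_1 = 9608 = 3·5^0 + 1·5^1 + 4·5^2 + 1·5^3 + 0·5^4 + 3·5^5
  c_2 = 10810 = 0·5^0 + 2·5^1 + 2·5^2 + 1·5^3 + 2·5^4 + 3·5^5
  c_3 = 4972 = 2·5^0 + 4·5^1 + 3·5^2 + 4·5^3 + 2·5^4 + 1·5^5
  c_4 = 8819 = 4·5^0 + 3·5^1 + 2·5^2 + 0·5^3 + 4·5^4 + 2·5^5
  c_5 = 8745 = 0·5^0 + 4·5^1 + 4·5^2 + 4·5^3 + 3·5^4 + 2·5^5
p-restricted factor λ_0 = (3, 0, 2, 4, 0)
p-restricted factor λ_1 = (1, 2, 4, 3, 4)
p-restricted factor λ_2 = (4, 2, 3, 2, 4)
p-restricted factor λ_3 = (1, 1, 4, 0, 4)
p-restricted factor λ_4 = (0, 2, 2, 4, 3)
p-restricted factor λ_5 = (3, 3, 1, 2, 2)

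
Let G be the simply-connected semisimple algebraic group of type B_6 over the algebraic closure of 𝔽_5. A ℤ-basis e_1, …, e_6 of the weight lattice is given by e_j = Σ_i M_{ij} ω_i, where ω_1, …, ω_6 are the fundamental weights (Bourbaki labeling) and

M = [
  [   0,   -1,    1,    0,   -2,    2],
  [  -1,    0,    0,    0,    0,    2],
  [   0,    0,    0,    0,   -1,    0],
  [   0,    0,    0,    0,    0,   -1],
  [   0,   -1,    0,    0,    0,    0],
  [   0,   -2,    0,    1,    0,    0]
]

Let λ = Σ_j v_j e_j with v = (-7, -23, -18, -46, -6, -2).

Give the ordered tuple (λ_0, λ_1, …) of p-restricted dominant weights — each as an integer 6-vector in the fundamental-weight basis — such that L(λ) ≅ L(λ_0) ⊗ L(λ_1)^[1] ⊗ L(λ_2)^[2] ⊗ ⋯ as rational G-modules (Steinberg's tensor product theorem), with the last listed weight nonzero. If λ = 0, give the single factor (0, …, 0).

Converting to the ω-basis (c_i = row i of M dotted with v = (-7, -23, -18, -46, -6, -2)):
  c_1 = 0*-7 + -1*-23 + 1*-18 + 0*-46 + -2*-6 + 2*-2 = 13
  c_2 = -1*-7 + 0*-23 + 0*-18 + 0*-46 + 0*-6 + 2*-2 = 3
  c_3 = 0*-7 + 0*-23 + 0*-18 + 0*-46 + -1*-6 + 0*-2 = 6
  c_4 = 0*-7 + 0*-23 + 0*-18 + 0*-46 + 0*-6 + -1*-2 = 2
  c_5 = 0*-7 + -1*-23 + 0*-18 + 0*-46 + 0*-6 + 0*-2 = 23
  c_6 = 0*-7 + -2*-23 + 0*-18 + 1*-46 + 0*-6 + 0*-2 = 0
Expand coordinatewise in base 5:
  c_1 = 13 = 3·5^0 + 2·5^1
  c_2 = 3 = 3·5^0
  c_3 = 6 = 1·5^0 + 1·5^1
  c_4 = 2 = 2·5^0
  c_5 = 23 = 3·5^0 + 4·5^1
  c_6 = 0
λ_0 = (3, 3, 1, 2, 3, 0)
λ_1 = (2, 0, 1, 0, 4, 0)

((3, 3, 1, 2, 3, 0), (2, 0, 1, 0, 4, 0))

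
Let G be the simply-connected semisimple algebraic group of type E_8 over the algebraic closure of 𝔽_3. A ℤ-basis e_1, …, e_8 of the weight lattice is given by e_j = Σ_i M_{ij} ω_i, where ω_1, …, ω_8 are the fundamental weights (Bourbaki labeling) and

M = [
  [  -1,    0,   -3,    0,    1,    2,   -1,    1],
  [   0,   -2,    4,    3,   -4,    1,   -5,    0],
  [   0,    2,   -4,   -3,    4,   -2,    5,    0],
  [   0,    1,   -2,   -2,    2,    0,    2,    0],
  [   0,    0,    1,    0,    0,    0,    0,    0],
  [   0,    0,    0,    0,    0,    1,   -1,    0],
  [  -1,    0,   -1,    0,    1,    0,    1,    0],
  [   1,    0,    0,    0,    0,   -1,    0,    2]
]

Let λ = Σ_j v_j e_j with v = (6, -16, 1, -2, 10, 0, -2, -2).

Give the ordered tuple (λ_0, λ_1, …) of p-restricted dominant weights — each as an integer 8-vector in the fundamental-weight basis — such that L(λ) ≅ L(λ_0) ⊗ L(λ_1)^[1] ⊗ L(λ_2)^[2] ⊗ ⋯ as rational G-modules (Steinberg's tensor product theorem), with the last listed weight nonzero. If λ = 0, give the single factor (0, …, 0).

ω-coordinates c = M·v, v = (6, -16, 1, -2, 10, 0, -2, -2):
  c_1 = -1*6 + 0*-16 + -3*1 + 0*-2 + 1*10 + 2*0 + -1*-2 + 1*-2 = 1
  c_2 = 0*6 + -2*-16 + 4*1 + 3*-2 + -4*10 + 1*0 + -5*-2 + 0*-2 = 0
  c_3 = 0*6 + 2*-16 + -4*1 + -3*-2 + 4*10 + -2*0 + 5*-2 + 0*-2 = 0
  c_4 = 0*6 + 1*-16 + -2*1 + -2*-2 + 2*10 + 0*0 + 2*-2 + 0*-2 = 2
  c_5 = 0*6 + 0*-16 + 1*1 + 0*-2 + 0*10 + 0*0 + 0*-2 + 0*-2 = 1
  c_6 = 0*6 + 0*-16 + 0*1 + 0*-2 + 0*10 + 1*0 + -1*-2 + 0*-2 = 2
  c_7 = -1*6 + 0*-16 + -1*1 + 0*-2 + 1*10 + 0*0 + 1*-2 + 0*-2 = 1
  c_8 = 1*6 + 0*-16 + 0*1 + 0*-2 + 0*10 + -1*0 + 0*-2 + 2*-2 = 2
Expand coordinatewise in base 3:
  c_1 = 1 = 1·3^0
  c_2 = 0
  c_3 = 0
  c_4 = 2 = 2·3^0
  c_5 = 1 = 1·3^0
  c_6 = 2 = 2·3^0
  c_7 = 1 = 1·3^0
  c_8 = 2 = 2·3^0
λ_0 = (1, 0, 0, 2, 1, 2, 1, 2)

((1, 0, 0, 2, 1, 2, 1, 2),)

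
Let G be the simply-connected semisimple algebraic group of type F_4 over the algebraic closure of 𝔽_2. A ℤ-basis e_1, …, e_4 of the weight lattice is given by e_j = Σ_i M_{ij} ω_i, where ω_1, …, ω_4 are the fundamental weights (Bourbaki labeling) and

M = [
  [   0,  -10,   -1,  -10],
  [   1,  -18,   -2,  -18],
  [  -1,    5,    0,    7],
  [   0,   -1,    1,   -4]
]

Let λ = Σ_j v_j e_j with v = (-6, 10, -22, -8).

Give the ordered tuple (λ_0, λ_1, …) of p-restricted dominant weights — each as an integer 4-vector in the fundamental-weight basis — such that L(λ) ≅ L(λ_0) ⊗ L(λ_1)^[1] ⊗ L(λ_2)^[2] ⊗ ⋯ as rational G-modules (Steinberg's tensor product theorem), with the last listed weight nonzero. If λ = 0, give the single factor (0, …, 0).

((0, 0, 0, 0), (1, 1, 0, 0))

Compute c_i = Σ_j M_{ij} v_j with v = (-6, 10, -22, -8):
  c_1 = 0*-6 + -10*10 + -1*-22 + -10*-8 = 2
  c_2 = 1*-6 + -18*10 + -2*-22 + -18*-8 = 2
  c_3 = -1*-6 + 5*10 + 0*-22 + 7*-8 = 0
  c_4 = 0*-6 + -1*10 + 1*-22 + -4*-8 = 0
Expand coordinatewise in base 2:
  c_1 = 2 = 0·2^0 + 1·2^1
  c_2 = 2 = 0·2^0 + 1·2^1
  c_3 = 0
  c_4 = 0
Factor λ_0 = (0, 0, 0, 0)
Factor λ_1 = (1, 1, 0, 0)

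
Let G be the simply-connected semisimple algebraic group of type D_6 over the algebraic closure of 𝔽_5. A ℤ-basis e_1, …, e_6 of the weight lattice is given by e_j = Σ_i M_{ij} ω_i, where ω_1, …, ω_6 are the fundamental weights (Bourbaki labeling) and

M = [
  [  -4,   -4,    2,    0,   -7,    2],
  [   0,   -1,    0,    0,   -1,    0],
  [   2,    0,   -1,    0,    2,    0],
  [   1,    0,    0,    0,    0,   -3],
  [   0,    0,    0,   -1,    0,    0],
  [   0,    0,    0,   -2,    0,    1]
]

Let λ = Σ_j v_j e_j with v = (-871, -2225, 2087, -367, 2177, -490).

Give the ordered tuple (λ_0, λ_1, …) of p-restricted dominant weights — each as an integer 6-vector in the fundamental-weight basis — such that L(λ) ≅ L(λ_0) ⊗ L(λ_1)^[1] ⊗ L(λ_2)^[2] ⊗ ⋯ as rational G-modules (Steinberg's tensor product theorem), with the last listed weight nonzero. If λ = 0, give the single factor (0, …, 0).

Compute c_i = Σ_j M_{ij} v_j with v = (-871, -2225, 2087, -367, 2177, -490):
  c_1 = (-4)·(-871) + (-4)·(-2225) + (2)·(2087) + (0)·(-367) + (-7)·(2177) + (2)·(-490) = 339
  c_2 = (0)·(-871) + (-1)·(-2225) + (0)·(2087) + (0)·(-367) + (-1)·(2177) + (0)·(-490) = 48
  c_3 = (2)·(-871) + (0)·(-2225) + (-1)·(2087) + (0)·(-367) + (2)·(2177) + (0)·(-490) = 525
  c_4 = (1)·(-871) + (0)·(-2225) + (0)·(2087) + (0)·(-367) + (0)·(2177) + (-3)·(-490) = 599
  c_5 = (0)·(-871) + (0)·(-2225) + (0)·(2087) + (-1)·(-367) + (0)·(2177) + (0)·(-490) = 367
  c_6 = (0)·(-871) + (0)·(-2225) + (0)·(2087) + (-2)·(-367) + (0)·(2177) + (1)·(-490) = 244
Expand coordinatewise in base 5:
  c_1 = 339 = 4·5^0 + 2·5^1 + 3·5^2 + 2·5^3
  c_2 = 48 = 3·5^0 + 4·5^1 + 1·5^2
  c_3 = 525 = 0·5^0 + 0·5^1 + 1·5^2 + 4·5^3
  c_4 = 599 = 4·5^0 + 4·5^1 + 3·5^2 + 4·5^3
  c_5 = 367 = 2·5^0 + 3·5^1 + 4·5^2 + 2·5^3
  c_6 = 244 = 4·5^0 + 3·5^1 + 4·5^2 + 1·5^3
λ_0 = (4, 3, 0, 4, 2, 4)
λ_1 = (2, 4, 0, 4, 3, 3)
λ_2 = (3, 1, 1, 3, 4, 4)
λ_3 = (2, 0, 4, 4, 2, 1)

((4, 3, 0, 4, 2, 4), (2, 4, 0, 4, 3, 3), (3, 1, 1, 3, 4, 4), (2, 0, 4, 4, 2, 1))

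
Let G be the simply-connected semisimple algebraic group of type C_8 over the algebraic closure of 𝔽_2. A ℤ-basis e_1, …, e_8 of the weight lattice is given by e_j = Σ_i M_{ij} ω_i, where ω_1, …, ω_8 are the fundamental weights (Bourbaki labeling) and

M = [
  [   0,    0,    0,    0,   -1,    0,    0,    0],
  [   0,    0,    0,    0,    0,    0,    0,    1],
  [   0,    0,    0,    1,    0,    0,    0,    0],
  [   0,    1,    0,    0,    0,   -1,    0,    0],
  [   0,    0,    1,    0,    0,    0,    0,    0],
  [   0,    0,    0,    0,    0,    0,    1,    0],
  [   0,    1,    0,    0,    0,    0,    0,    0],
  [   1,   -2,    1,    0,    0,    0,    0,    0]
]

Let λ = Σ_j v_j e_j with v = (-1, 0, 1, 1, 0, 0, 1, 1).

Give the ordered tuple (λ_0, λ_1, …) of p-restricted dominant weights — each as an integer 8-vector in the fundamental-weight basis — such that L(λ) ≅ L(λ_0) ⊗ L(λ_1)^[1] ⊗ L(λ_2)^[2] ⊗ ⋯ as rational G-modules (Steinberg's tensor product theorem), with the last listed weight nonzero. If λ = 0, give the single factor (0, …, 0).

((0, 1, 1, 0, 1, 1, 0, 0),)

Change of basis e → ω: c = M·v where v = (-1, 0, 1, 1, 0, 0, 1, 1):
  c_1 = (0)·(-1) + (0)·(0) + (0)·(1) + (0)·(1) + (-1)·(0) + (0)·(0) + (0)·(1) + (0)·(1) = 0
  c_2 = (0)·(-1) + (0)·(0) + (0)·(1) + (0)·(1) + (0)·(0) + (0)·(0) + (0)·(1) + (1)·(1) = 1
  c_3 = (0)·(-1) + (0)·(0) + (0)·(1) + (1)·(1) + (0)·(0) + (0)·(0) + (0)·(1) + (0)·(1) = 1
  c_4 = (0)·(-1) + (1)·(0) + (0)·(1) + (0)·(1) + (0)·(0) + (-1)·(0) + (0)·(1) + (0)·(1) = 0
  c_5 = (0)·(-1) + (0)·(0) + (1)·(1) + (0)·(1) + (0)·(0) + (0)·(0) + (0)·(1) + (0)·(1) = 1
  c_6 = (0)·(-1) + (0)·(0) + (0)·(1) + (0)·(1) + (0)·(0) + (0)·(0) + (1)·(1) + (0)·(1) = 1
  c_7 = (0)·(-1) + (1)·(0) + (0)·(1) + (0)·(1) + (0)·(0) + (0)·(0) + (0)·(1) + (0)·(1) = 0
  c_8 = (1)·(-1) + (-2)·(0) + (1)·(1) + (0)·(1) + (0)·(0) + (0)·(0) + (0)·(1) + (0)·(1) = 0
Base-2 expansion of each c_i:
  c_1 = 0
  c_2 = 1 = 1·2^0
  c_3 = 1 = 1·2^0
  c_4 = 0
  c_5 = 1 = 1·2^0
  c_6 = 1 = 1·2^0
  c_7 = 0
  c_8 = 0
λ_0 = (0, 1, 1, 0, 1, 1, 0, 0)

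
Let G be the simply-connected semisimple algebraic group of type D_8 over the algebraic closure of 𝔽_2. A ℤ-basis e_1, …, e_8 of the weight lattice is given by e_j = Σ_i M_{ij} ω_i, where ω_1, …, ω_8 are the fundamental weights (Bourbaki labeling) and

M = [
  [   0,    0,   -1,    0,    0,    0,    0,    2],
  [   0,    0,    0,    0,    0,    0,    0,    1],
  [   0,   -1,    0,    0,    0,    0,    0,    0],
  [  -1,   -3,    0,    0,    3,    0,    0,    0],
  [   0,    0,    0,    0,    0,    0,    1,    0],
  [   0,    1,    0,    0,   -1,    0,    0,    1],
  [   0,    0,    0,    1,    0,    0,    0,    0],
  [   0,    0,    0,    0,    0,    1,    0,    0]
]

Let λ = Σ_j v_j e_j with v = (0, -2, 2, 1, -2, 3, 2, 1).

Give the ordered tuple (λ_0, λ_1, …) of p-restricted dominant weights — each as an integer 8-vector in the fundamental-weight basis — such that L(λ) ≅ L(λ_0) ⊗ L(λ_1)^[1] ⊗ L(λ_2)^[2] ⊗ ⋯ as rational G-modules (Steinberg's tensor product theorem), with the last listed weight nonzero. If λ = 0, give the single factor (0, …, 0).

Converting to the ω-basis (c_i = row i of M dotted with v = (0, -2, 2, 1, -2, 3, 2, 1)):
  c_1 = 0·0 + (0)·(-2) + (-1)·(2) + 0·1 + (0)·(-2) + 0·3 + 0·2 + 2·1 = 0
  c_2 = 0·0 + (0)·(-2) + 0·2 + 0·1 + (0)·(-2) + 0·3 + 0·2 + 1·1 = 1
  c_3 = 0·0 + (-1)·(-2) + 0·2 + 0·1 + (0)·(-2) + 0·3 + 0·2 + 0·1 = 2
  c_4 = (-1)·(0) + (-3)·(-2) + 0·2 + 0·1 + (3)·(-2) + 0·3 + 0·2 + 0·1 = 0
  c_5 = 0·0 + (0)·(-2) + 0·2 + 0·1 + (0)·(-2) + 0·3 + 1·2 + 0·1 = 2
  c_6 = 0·0 + (1)·(-2) + 0·2 + 0·1 + (-1)·(-2) + 0·3 + 0·2 + 1·1 = 1
  c_7 = 0·0 + (0)·(-2) + 0·2 + 1·1 + (0)·(-2) + 0·3 + 0·2 + 0·1 = 1
  c_8 = 0·0 + (0)·(-2) + 0·2 + 0·1 + (0)·(-2) + 1·3 + 0·2 + 0·1 = 3
Base-2 expansion of each c_i:
  c_1 = 0
  c_2 = 1 = 1·2^0
  c_3 = 2 = 0·2^0 + 1·2^1
  c_4 = 0
  c_5 = 2 = 0·2^0 + 1·2^1
  c_6 = 1 = 1·2^0
  c_7 = 1 = 1·2^0
  c_8 = 3 = 1·2^0 + 1·2^1
p-restricted factor λ_0 = (0, 1, 0, 0, 0, 1, 1, 1)
p-restricted factor λ_1 = (0, 0, 1, 0, 1, 0, 0, 1)

((0, 1, 0, 0, 0, 1, 1, 1), (0, 0, 1, 0, 1, 0, 0, 1))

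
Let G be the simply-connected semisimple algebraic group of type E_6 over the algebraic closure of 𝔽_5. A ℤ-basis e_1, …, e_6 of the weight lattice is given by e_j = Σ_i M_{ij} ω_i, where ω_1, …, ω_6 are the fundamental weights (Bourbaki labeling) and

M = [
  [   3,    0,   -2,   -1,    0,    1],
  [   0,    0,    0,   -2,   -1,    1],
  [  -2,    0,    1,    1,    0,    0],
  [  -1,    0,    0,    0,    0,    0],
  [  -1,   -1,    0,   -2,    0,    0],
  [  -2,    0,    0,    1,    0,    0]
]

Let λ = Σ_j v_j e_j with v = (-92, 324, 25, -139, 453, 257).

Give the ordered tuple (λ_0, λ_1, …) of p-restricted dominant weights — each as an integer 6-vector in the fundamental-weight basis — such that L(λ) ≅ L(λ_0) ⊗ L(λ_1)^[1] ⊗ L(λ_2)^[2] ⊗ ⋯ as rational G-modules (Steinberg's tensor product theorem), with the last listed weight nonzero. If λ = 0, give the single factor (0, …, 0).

ω-coordinates c = M·v, v = (-92, 324, 25, -139, 453, 257):
  c_1 = (3)·(-92) + (0)·(324) + (-2)·(25) + (-1)·(-139) + (0)·(453) + (1)·(257) = 70
  c_2 = (0)·(-92) + (0)·(324) + (0)·(25) + (-2)·(-139) + (-1)·(453) + (1)·(257) = 82
  c_3 = (-2)·(-92) + (0)·(324) + (1)·(25) + (1)·(-139) + (0)·(453) + (0)·(257) = 70
  c_4 = (-1)·(-92) + (0)·(324) + (0)·(25) + (0)·(-139) + (0)·(453) + (0)·(257) = 92
  c_5 = (-1)·(-92) + (-1)·(324) + (0)·(25) + (-2)·(-139) + (0)·(453) + (0)·(257) = 46
  c_6 = (-2)·(-92) + (0)·(324) + (0)·(25) + (1)·(-139) + (0)·(453) + (0)·(257) = 45
Writing each c_i in base p = 5:
  c_1 = 70 = 0·5^0 + 4·5^1 + 2·5^2
  c_2 = 82 = 2·5^0 + 1·5^1 + 3·5^2
  c_3 = 70 = 0·5^0 + 4·5^1 + 2·5^2
  c_4 = 92 = 2·5^0 + 3·5^1 + 3·5^2
  c_5 = 46 = 1·5^0 + 4·5^1 + 1·5^2
  c_6 = 45 = 0·5^0 + 4·5^1 + 1·5^2
λ_0 = (0, 2, 0, 2, 1, 0)
λ_1 = (4, 1, 4, 3, 4, 4)
λ_2 = (2, 3, 2, 3, 1, 1)

((0, 2, 0, 2, 1, 0), (4, 1, 4, 3, 4, 4), (2, 3, 2, 3, 1, 1))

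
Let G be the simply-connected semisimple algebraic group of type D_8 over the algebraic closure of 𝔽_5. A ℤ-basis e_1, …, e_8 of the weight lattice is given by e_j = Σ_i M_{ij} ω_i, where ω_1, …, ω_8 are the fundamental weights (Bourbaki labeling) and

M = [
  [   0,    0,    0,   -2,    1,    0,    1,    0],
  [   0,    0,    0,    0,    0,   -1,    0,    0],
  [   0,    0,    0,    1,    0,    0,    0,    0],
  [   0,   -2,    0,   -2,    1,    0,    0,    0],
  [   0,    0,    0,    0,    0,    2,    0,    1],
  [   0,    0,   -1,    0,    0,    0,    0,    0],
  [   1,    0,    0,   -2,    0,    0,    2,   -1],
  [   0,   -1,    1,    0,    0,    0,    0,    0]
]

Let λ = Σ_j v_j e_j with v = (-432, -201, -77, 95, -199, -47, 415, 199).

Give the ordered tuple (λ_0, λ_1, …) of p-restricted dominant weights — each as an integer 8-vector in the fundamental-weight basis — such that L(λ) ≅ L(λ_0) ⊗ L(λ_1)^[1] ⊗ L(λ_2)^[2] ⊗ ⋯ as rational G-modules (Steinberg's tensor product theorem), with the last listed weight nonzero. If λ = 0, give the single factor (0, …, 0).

((1, 2, 0, 3, 0, 2, 4, 4), (0, 4, 4, 2, 1, 0, 1, 4), (1, 1, 3, 0, 4, 3, 0, 4))

Compute c_i = Σ_j M_{ij} v_j with v = (-432, -201, -77, 95, -199, -47, 415, 199):
  c_1 = (0)·(-432) + (0)·(-201) + (0)·(-77) + (-2)·(95) + (1)·(-199) + (0)·(-47) + (1)·(415) + (0)·(199) = 26
  c_2 = (0)·(-432) + (0)·(-201) + (0)·(-77) + (0)·(95) + (0)·(-199) + (-1)·(-47) + (0)·(415) + (0)·(199) = 47
  c_3 = (0)·(-432) + (0)·(-201) + (0)·(-77) + (1)·(95) + (0)·(-199) + (0)·(-47) + (0)·(415) + (0)·(199) = 95
  c_4 = (0)·(-432) + (-2)·(-201) + (0)·(-77) + (-2)·(95) + (1)·(-199) + (0)·(-47) + (0)·(415) + (0)·(199) = 13
  c_5 = (0)·(-432) + (0)·(-201) + (0)·(-77) + (0)·(95) + (0)·(-199) + (2)·(-47) + (0)·(415) + (1)·(199) = 105
  c_6 = (0)·(-432) + (0)·(-201) + (-1)·(-77) + (0)·(95) + (0)·(-199) + (0)·(-47) + (0)·(415) + (0)·(199) = 77
  c_7 = (1)·(-432) + (0)·(-201) + (0)·(-77) + (-2)·(95) + (0)·(-199) + (0)·(-47) + (2)·(415) + (-1)·(199) = 9
  c_8 = (0)·(-432) + (-1)·(-201) + (1)·(-77) + (0)·(95) + (0)·(-199) + (0)·(-47) + (0)·(415) + (0)·(199) = 124
Base-5 expansion of each c_i:
  c_1 = 26 = 1·5^0 + 0·5^1 + 1·5^2
  c_2 = 47 = 2·5^0 + 4·5^1 + 1·5^2
  c_3 = 95 = 0·5^0 + 4·5^1 + 3·5^2
  c_4 = 13 = 3·5^0 + 2·5^1
  c_5 = 105 = 0·5^0 + 1·5^1 + 4·5^2
  c_6 = 77 = 2·5^0 + 0·5^1 + 3·5^2
  c_7 = 9 = 4·5^0 + 1·5^1
  c_8 = 124 = 4·5^0 + 4·5^1 + 4·5^2
p-restricted factor λ_0 = (1, 2, 0, 3, 0, 2, 4, 4)
p-restricted factor λ_1 = (0, 4, 4, 2, 1, 0, 1, 4)
p-restricted factor λ_2 = (1, 1, 3, 0, 4, 3, 0, 4)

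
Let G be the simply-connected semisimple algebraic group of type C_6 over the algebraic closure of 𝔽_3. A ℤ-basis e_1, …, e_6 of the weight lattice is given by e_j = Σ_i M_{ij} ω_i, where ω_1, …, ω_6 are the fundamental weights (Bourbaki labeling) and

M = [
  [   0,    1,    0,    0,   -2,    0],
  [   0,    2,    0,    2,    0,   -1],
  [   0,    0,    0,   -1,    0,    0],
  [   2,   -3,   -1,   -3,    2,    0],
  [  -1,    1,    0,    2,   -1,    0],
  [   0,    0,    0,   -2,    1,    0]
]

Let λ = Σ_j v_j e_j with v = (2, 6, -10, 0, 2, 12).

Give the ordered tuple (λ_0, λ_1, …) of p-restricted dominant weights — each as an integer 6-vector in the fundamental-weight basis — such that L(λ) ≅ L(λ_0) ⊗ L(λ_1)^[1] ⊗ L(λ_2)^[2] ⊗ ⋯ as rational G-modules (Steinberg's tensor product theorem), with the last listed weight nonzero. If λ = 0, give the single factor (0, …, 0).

Converting to the ω-basis (c_i = row i of M dotted with v = (2, 6, -10, 0, 2, 12)):
  c_1 = 0·2 + 1·6 + (0)·(-10) + 0·0 + (-2)·(2) + 0·12 = 2
  c_2 = 0·2 + 2·6 + (0)·(-10) + 2·0 + 0·2 + (-1)·(12) = 0
  c_3 = 0·2 + 0·6 + (0)·(-10) + (-1)·(0) + 0·2 + 0·12 = 0
  c_4 = 2·2 + (-3)·(6) + (-1)·(-10) + (-3)·(0) + 2·2 + 0·12 = 0
  c_5 = (-1)·(2) + 1·6 + (0)·(-10) + 2·0 + (-1)·(2) + 0·12 = 2
  c_6 = 0·2 + 0·6 + (0)·(-10) + (-2)·(0) + 1·2 + 0·12 = 2
p = 3; digits c_i = Σ_j d_{ij}·3^j, 0 ≤ d_{ij} < 3:
  c_1 = 2 = 2·3^0
  c_2 = 0
  c_3 = 0
  c_4 = 0
  c_5 = 2 = 2·3^0
  c_6 = 2 = 2·3^0
λ_0 = (2, 0, 0, 0, 2, 2)

((2, 0, 0, 0, 2, 2),)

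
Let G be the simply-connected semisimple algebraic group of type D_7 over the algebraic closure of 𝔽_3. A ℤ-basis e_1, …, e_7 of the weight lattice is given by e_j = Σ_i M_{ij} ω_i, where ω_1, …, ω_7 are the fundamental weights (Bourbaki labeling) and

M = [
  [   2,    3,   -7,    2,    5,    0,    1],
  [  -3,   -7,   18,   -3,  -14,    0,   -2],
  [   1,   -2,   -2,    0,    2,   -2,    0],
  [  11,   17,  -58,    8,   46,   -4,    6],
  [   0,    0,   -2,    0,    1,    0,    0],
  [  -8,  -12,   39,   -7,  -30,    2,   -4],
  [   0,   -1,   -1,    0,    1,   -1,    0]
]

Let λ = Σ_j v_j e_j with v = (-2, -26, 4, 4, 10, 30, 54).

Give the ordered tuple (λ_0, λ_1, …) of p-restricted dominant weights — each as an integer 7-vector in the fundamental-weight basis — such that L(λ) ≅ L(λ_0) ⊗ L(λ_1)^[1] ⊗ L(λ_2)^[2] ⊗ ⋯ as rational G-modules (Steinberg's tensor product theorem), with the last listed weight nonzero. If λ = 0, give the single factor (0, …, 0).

((2, 0, 2, 0, 2, 0, 2),)

Compute c_i = Σ_j M_{ij} v_j with v = (-2, -26, 4, 4, 10, 30, 54):
  c_1 = (2)·(-2) + (3)·(-26) + (-7)·(4) + 2·4 + 5·10 + 0·30 + 1·54 = 2
  c_2 = (-3)·(-2) + (-7)·(-26) + 18·4 + (-3)·(4) + (-14)·(10) + 0·30 + (-2)·(54) = 0
  c_3 = (1)·(-2) + (-2)·(-26) + (-2)·(4) + 0·4 + 2·10 + (-2)·(30) + 0·54 = 2
  c_4 = (11)·(-2) + (17)·(-26) + (-58)·(4) + 8·4 + 46·10 + (-4)·(30) + 6·54 = 0
  c_5 = (0)·(-2) + (0)·(-26) + (-2)·(4) + 0·4 + 1·10 + 0·30 + 0·54 = 2
  c_6 = (-8)·(-2) + (-12)·(-26) + 39·4 + (-7)·(4) + (-30)·(10) + 2·30 + (-4)·(54) = 0
  c_7 = (0)·(-2) + (-1)·(-26) + (-1)·(4) + 0·4 + 1·10 + (-1)·(30) + 0·54 = 2
Base-3 expansion of each c_i:
  c_1 = 2 = 2·3^0
  c_2 = 0
  c_3 = 2 = 2·3^0
  c_4 = 0
  c_5 = 2 = 2·3^0
  c_6 = 0
  c_7 = 2 = 2·3^0
Factor λ_0 = (2, 0, 2, 0, 2, 0, 2)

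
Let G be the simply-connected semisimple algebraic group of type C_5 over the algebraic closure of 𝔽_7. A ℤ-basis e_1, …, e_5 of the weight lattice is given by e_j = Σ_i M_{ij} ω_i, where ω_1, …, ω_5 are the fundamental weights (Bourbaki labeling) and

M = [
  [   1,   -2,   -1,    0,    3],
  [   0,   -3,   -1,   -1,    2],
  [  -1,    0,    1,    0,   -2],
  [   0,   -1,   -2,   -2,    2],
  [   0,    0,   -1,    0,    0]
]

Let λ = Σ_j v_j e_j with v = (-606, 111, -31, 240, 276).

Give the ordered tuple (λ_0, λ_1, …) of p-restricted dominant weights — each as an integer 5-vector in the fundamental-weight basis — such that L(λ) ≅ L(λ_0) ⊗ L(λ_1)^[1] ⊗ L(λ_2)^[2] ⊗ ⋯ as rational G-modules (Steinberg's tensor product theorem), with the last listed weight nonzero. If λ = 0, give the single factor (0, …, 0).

Change of basis e → ω: c = M·v where v = (-606, 111, -31, 240, 276):
  c_1 = (1)·(-606) + (-2)·(111) + (-1)·(-31) + (0)·(240) + (3)·(276) = 31
  c_2 = (0)·(-606) + (-3)·(111) + (-1)·(-31) + (-1)·(240) + (2)·(276) = 10
  c_3 = (-1)·(-606) + (0)·(111) + (1)·(-31) + (0)·(240) + (-2)·(276) = 23
  c_4 = (0)·(-606) + (-1)·(111) + (-2)·(-31) + (-2)·(240) + (2)·(276) = 23
  c_5 = (0)·(-606) + (0)·(111) + (-1)·(-31) + (0)·(240) + (0)·(276) = 31
Writing each c_i in base p = 7:
  c_1 = 31 = 3·7^0 + 4·7^1
  c_2 = 10 = 3·7^0 + 1·7^1
  c_3 = 23 = 2·7^0 + 3·7^1
  c_4 = 23 = 2·7^0 + 3·7^1
  c_5 = 31 = 3·7^0 + 4·7^1
λ_0 = (3, 3, 2, 2, 3)
λ_1 = (4, 1, 3, 3, 4)

((3, 3, 2, 2, 3), (4, 1, 3, 3, 4))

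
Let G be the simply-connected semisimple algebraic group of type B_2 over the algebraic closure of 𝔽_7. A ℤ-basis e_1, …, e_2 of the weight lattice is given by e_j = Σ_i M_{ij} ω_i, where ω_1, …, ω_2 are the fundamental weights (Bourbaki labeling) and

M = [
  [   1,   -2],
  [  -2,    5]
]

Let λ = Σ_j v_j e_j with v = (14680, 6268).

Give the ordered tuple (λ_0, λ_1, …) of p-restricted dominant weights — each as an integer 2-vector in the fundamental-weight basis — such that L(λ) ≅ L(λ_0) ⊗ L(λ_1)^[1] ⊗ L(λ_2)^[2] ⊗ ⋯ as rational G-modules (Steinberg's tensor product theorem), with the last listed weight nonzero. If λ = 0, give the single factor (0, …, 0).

((2, 6), (5, 2), (1, 5), (6, 5))

ω-coordinates c = M·v, v = (14680, 6268):
  c_1 = 1·14680 + (-2)·(6268) = 2144
  c_2 = (-2)·(14680) + 5·6268 = 1980
Expand coordinatewise in base 7:
  c_1 = 2144 = 2·7^0 + 5·7^1 + 1·7^2 + 6·7^3
  c_2 = 1980 = 6·7^0 + 2·7^1 + 5·7^2 + 5·7^3
λ_0 = (2, 6)
λ_1 = (5, 2)
λ_2 = (1, 5)
λ_3 = (6, 5)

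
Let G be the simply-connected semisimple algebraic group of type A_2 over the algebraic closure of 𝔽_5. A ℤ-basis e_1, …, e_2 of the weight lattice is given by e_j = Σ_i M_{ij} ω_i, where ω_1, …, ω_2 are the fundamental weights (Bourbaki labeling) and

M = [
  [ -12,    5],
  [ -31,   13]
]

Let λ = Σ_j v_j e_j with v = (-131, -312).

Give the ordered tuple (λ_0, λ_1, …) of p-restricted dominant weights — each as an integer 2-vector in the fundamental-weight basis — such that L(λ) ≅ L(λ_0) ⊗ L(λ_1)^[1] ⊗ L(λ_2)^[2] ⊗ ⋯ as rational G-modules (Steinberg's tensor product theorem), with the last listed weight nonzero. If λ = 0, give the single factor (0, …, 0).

((2, 0), (2, 1))

Change of basis e → ω: c = M·v where v = (-131, -312):
  c_1 = (-12)·(-131) + (5)·(-312) = 12
  c_2 = (-31)·(-131) + (13)·(-312) = 5
Base-5 expansion of each c_i:
  c_1 = 12 = 2·5^0 + 2·5^1
  c_2 = 5 = 0·5^0 + 1·5^1
λ_0 = (2, 0)
λ_1 = (2, 1)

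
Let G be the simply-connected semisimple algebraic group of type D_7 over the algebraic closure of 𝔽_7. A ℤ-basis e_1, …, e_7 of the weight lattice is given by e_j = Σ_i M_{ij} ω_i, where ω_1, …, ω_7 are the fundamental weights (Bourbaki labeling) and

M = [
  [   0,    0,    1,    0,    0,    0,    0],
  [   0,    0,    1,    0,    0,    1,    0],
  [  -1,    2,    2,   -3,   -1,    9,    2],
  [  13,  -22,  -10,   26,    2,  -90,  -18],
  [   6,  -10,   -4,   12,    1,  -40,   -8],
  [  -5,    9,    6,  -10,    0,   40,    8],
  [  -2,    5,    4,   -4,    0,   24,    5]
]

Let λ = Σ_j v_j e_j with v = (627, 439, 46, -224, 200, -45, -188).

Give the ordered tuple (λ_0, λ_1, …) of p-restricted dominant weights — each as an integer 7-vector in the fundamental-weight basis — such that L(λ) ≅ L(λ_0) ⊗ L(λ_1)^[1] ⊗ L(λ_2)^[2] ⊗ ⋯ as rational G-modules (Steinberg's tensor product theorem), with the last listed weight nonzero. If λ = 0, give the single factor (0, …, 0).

Compute c_i = Σ_j M_{ij} v_j with v = (627, 439, 46, -224, 200, -45, -188):
  c_1 = (0)·(627) + (0)·(439) + (1)·(46) + (0)·(-224) + (0)·(200) + (0)·(-45) + (0)·(-188) = 46
  c_2 = (0)·(627) + (0)·(439) + (1)·(46) + (0)·(-224) + (0)·(200) + (1)·(-45) + (0)·(-188) = 1
  c_3 = (-1)·(627) + (2)·(439) + (2)·(46) + (-3)·(-224) + (-1)·(200) + (9)·(-45) + (2)·(-188) = 34
  c_4 = (13)·(627) + (-22)·(439) + (-10)·(46) + (26)·(-224) + (2)·(200) + (-90)·(-45) + (-18)·(-188) = 43
  c_5 = (6)·(627) + (-10)·(439) + (-4)·(46) + (12)·(-224) + (1)·(200) + (-40)·(-45) + (-8)·(-188) = 4
  c_6 = (-5)·(627) + (9)·(439) + (6)·(46) + (-10)·(-224) + (0)·(200) + (40)·(-45) + (8)·(-188) = 28
  c_7 = (-2)·(627) + (5)·(439) + (4)·(46) + (-4)·(-224) + (0)·(200) + (24)·(-45) + (5)·(-188) = 1
Base-7 expansion of each c_i:
  c_1 = 46 = 4·7^0 + 6·7^1
  c_2 = 1 = 1·7^0
  c_3 = 34 = 6·7^0 + 4·7^1
  c_4 = 43 = 1·7^0 + 6·7^1
  c_5 = 4 = 4·7^0
  c_6 = 28 = 0·7^0 + 4·7^1
  c_7 = 1 = 1·7^0
Factor λ_0 = (4, 1, 6, 1, 4, 0, 1)
Factor λ_1 = (6, 0, 4, 6, 0, 4, 0)

((4, 1, 6, 1, 4, 0, 1), (6, 0, 4, 6, 0, 4, 0))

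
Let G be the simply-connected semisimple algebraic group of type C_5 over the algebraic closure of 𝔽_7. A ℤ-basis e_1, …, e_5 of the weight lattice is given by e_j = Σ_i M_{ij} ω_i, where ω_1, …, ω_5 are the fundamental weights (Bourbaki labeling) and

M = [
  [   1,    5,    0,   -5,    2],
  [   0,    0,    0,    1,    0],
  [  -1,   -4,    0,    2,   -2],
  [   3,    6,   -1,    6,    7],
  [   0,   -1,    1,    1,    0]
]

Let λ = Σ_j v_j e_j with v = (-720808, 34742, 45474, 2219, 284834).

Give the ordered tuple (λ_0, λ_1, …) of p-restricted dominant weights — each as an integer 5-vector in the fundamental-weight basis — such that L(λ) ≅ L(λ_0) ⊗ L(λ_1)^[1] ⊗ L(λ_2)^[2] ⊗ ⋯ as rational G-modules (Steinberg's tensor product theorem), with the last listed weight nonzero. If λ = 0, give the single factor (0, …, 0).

ω-coordinates c = M·v, v = (-720808, 34742, 45474, 2219, 284834):
  c_1 = (1)·(-720808) + (5)·(34742) + (0)·(45474) + (-5)·(2219) + (2)·(284834) = 11475
  c_2 = (0)·(-720808) + (0)·(34742) + (0)·(45474) + (1)·(2219) + (0)·(284834) = 2219
  c_3 = (-1)·(-720808) + (-4)·(34742) + (0)·(45474) + (2)·(2219) + (-2)·(284834) = 16610
  c_4 = (3)·(-720808) + (6)·(34742) + (-1)·(45474) + (6)·(2219) + (7)·(284834) = 7706
  c_5 = (0)·(-720808) + (-1)·(34742) + (1)·(45474) + (1)·(2219) + (0)·(284834) = 12951
Writing each c_i in base p = 7:
  c_1 = 11475 = 2·7^0 + 1·7^1 + 3·7^2 + 5·7^3 + 4·7^4
  c_2 = 2219 = 0·7^0 + 2·7^1 + 3·7^2 + 6·7^3
  c_3 = 16610 = 6·7^0 + 6·7^1 + 2·7^2 + 6·7^3 + 6·7^4
  c_4 = 7706 = 6·7^0 + 1·7^1 + 3·7^2 + 1·7^3 + 3·7^4
  c_5 = 12951 = 1·7^0 + 2·7^1 + 5·7^2 + 2·7^3 + 5·7^4
λ_0 = (2, 0, 6, 6, 1)
λ_1 = (1, 2, 6, 1, 2)
λ_2 = (3, 3, 2, 3, 5)
λ_3 = (5, 6, 6, 1, 2)
λ_4 = (4, 0, 6, 3, 5)

((2, 0, 6, 6, 1), (1, 2, 6, 1, 2), (3, 3, 2, 3, 5), (5, 6, 6, 1, 2), (4, 0, 6, 3, 5))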